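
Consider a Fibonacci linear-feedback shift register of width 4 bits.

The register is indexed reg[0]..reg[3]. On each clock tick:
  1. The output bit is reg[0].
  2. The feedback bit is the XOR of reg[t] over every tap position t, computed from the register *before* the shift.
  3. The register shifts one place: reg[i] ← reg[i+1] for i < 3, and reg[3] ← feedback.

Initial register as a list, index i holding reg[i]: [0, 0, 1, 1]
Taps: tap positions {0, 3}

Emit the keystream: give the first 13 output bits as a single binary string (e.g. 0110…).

k : reg_k → out_k, fb_k
0: 0011 → 0, fb=1
1: 0111 → 0, fb=1
2: 1111 → 1, fb=0
3: 1110 → 1, fb=1
4: 1101 → 1, fb=0
5: 1010 → 1, fb=1
6: 0101 → 0, fb=1
7: 1011 → 1, fb=0
8: 0110 → 0, fb=0
9: 1100 → 1, fb=1
10: 1001 → 1, fb=0
11: 0010 → 0, fb=0
12: 0100 → 0, fb=0

0011110101100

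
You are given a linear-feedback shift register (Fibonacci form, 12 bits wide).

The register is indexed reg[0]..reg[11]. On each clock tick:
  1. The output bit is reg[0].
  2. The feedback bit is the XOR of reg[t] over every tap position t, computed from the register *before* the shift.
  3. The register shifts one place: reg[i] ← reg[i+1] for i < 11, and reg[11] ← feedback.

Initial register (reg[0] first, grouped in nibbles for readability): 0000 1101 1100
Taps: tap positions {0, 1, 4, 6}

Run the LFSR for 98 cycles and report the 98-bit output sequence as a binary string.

k : reg_k → out_k, fb_k
0: 000011011100 → 0, fb=1
1: 000110111001 → 0, fb=0
2: 001101110010 → 0, fb=1
3: 011011100101 → 0, fb=1
4: 110111001011 → 1, fb=1
5: 101110010111 → 1, fb=0
6: 011100101110 → 0, fb=0
7: 111001011100 → 1, fb=0
8: 110010111000 → 1, fb=0
9: 100101110000 → 1, fb=0
10: 001011100000 → 0, fb=0
11: 010111000000 → 0, fb=0
12: 101110000000 → 1, fb=0
13: 011100000000 → 0, fb=1
14: 111000000001 → 1, fb=0
15: 110000000010 → 1, fb=0
16: 100000000100 → 1, fb=1
17: 000000001001 → 0, fb=0
18: 000000010010 → 0, fb=0
19: 000000100100 → 0, fb=1
20: 000001001001 → 0, fb=0
21: 000010010010 → 0, fb=1
22: 000100100101 → 0, fb=1
23: 001001001011 → 0, fb=0
24: 010010010110 → 0, fb=0
25: 100100101100 → 1, fb=0
26: 001001011000 → 0, fb=0
27: 010010110000 → 0, fb=1
28: 100101100001 → 1, fb=0
29: 001011000010 → 0, fb=1
30: 010110000101 → 0, fb=0
31: 101100001010 → 1, fb=1
32: 011000010101 → 0, fb=1
33: 110000101011 → 1, fb=1
34: 100001010111 → 1, fb=1
35: 000010101111 → 0, fb=0
36: 000101011110 → 0, fb=0
37: 001010111100 → 0, fb=0
38: 010101111000 → 0, fb=0
39: 101011110000 → 1, fb=1
40: 010111100001 → 0, fb=1
41: 101111000011 → 1, fb=0
42: 011110000110 → 0, fb=0
43: 111100001100 → 1, fb=0
44: 111000011000 → 1, fb=0
45: 110000110000 → 1, fb=1
46: 100001100001 → 1, fb=0
47: 000011000010 → 0, fb=1
48: 000110000101 → 0, fb=1
49: 001100001011 → 0, fb=0
50: 011000010110 → 0, fb=1
51: 110000101101 → 1, fb=1
52: 100001011011 → 1, fb=1
53: 000010110111 → 0, fb=0
54: 000101101110 → 0, fb=1
55: 001011011101 → 0, fb=1
56: 010110111011 → 0, fb=1
57: 101101110111 → 1, fb=0
58: 011011101110 → 0, fb=1
59: 110111011101 → 1, fb=1
60: 101110111011 → 1, fb=1
61: 011101110111 → 0, fb=0
62: 111011101110 → 1, fb=0
63: 110111011100 → 1, fb=1
64: 101110111001 → 1, fb=1
65: 011101110011 → 0, fb=0
66: 111011100110 → 1, fb=0
67: 110111001100 → 1, fb=1
68: 101110011001 → 1, fb=0
69: 011100110010 → 0, fb=0
70: 111001100100 → 1, fb=1
71: 110011001001 → 1, fb=1
72: 100110010011 → 1, fb=0
73: 001100100110 → 0, fb=1
74: 011001001101 → 0, fb=1
75: 110010011011 → 1, fb=1
76: 100100110111 → 1, fb=0
77: 001001101110 → 0, fb=1
78: 010011011101 → 0, fb=0
79: 100110111010 → 1, fb=1
80: 001101110101 → 0, fb=1
81: 011011101011 → 0, fb=1
82: 110111010111 → 1, fb=1
83: 101110101111 → 1, fb=1
84: 011101011111 → 0, fb=1
85: 111010111111 → 1, fb=0
86: 110101111110 → 1, fb=1
87: 101011111101 → 1, fb=1
88: 010111111011 → 0, fb=1
89: 101111110111 → 1, fb=1
90: 011111101111 → 0, fb=1
91: 111111011111 → 1, fb=1
92: 111110111111 → 1, fb=0
93: 111101111110 → 1, fb=1
94: 111011111101 → 1, fb=0
95: 110111111010 → 1, fb=0
96: 101111110100 → 1, fb=1
97: 011111101001 → 0, fb=1

00001101110010111000000001001001011000010101111000011000010110111011101110011001001101110101111110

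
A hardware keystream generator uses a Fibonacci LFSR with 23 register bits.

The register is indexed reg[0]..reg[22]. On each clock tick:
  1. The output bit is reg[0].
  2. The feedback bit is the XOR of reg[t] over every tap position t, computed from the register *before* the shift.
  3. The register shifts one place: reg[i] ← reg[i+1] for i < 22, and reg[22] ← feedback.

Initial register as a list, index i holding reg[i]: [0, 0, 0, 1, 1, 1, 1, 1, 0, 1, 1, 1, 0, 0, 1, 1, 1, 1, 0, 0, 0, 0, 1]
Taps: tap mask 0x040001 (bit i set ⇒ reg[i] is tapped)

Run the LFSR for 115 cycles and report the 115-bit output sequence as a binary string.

0001111101110011110000100010111110011011010111101010101001100101100100011101101000011011111111000101011010000011111

step | reg (before) | out | fb
   0 | 00011111011100111100001 | 0 | 0
   1 | 00111110111001111000010 | 0 | 0
   2 | 01111101110011110000100 | 0 | 0
   3 | 11111011100111100001000 | 1 | 1
   4 | 11110111001111000010001 | 1 | 0
   5 | 11101110011110000100010 | 1 | 1
   6 | 11011100111100001000101 | 1 | 1
   7 | 10111001111000010001011 | 1 | 1
   8 | 01110011110000100010111 | 0 | 1
   9 | 11100111100001000101111 | 1 | 1
  10 | 11001111000010001011111 | 1 | 0
  11 | 10011110000100010111110 | 1 | 0
  12 | 00111100001000101111100 | 0 | 1
  13 | 01111000010001011111001 | 0 | 1
  14 | 11110000100010111110011 | 1 | 0
  15 | 11100001000101111100110 | 1 | 1
  16 | 11000010001011111001101 | 1 | 1
  17 | 10000100010111110011011 | 1 | 0
  18 | 00001000101111100110110 | 0 | 1
  19 | 00010001011111001101101 | 0 | 0
  20 | 00100010111110011011010 | 0 | 1
  21 | 01000101111100110110101 | 0 | 1
  22 | 10001011111001101101011 | 1 | 1
  23 | 00010111110011011010111 | 0 | 1
  24 | 00101111100110110101111 | 0 | 0
  25 | 01011111001101101011110 | 0 | 1
  26 | 10111110011011010111101 | 1 | 0
  27 | 01111100110110101111010 | 0 | 1
  28 | 11111001101101011110101 | 1 | 0
  29 | 11110011011010111101010 | 1 | 1
  30 | 11100110110101111010101 | 1 | 0
  31 | 11001101101011110101010 | 1 | 1
  32 | 10011011010111101010101 | 1 | 0
  33 | 00110110101111010101010 | 0 | 0
  34 | 01101101011110101010100 | 0 | 1
  35 | 11011010111101010101001 | 1 | 1
  36 | 10110101111010101010011 | 1 | 0
  37 | 01101011110101010100110 | 0 | 0
  38 | 11010111101010101001100 | 1 | 1
  39 | 10101111010101010011001 | 1 | 0
  40 | 01011110101010100110010 | 0 | 1
  41 | 10111101010101001100101 | 1 | 1
  42 | 01111010101010011001011 | 0 | 0
  43 | 11110101010100110010110 | 1 | 0
  44 | 11101010101001100101100 | 1 | 1
  45 | 11010101010011001011001 | 1 | 0
  46 | 10101010100110010110010 | 1 | 0
  47 | 01010101001100101100100 | 0 | 0
  48 | 10101010011001011001000 | 1 | 1
  49 | 01010100110010110010001 | 0 | 1
  50 | 10101001100101100100011 | 1 | 1
  51 | 01010011001011001000111 | 0 | 0
  52 | 10100110010110010001110 | 1 | 1
  53 | 01001100101100100011101 | 0 | 1
  54 | 10011001011001000111011 | 1 | 0
  55 | 00110010110010001110110 | 0 | 1
  56 | 01100101100100011101101 | 0 | 0
  57 | 11001011001000111011010 | 1 | 0
  58 | 10010110010001110110100 | 1 | 0
  59 | 00101100100011101101000 | 0 | 0
  60 | 01011001000111011010000 | 0 | 1
  61 | 10110010001110110100001 | 1 | 1
  62 | 01100100011101101000011 | 0 | 0
  63 | 11001000111011010000110 | 1 | 1
  64 | 10010001110110100001101 | 1 | 1
  65 | 00100011101101000011011 | 0 | 1
  66 | 01000111011010000110111 | 0 | 1
  67 | 10001110110100001101111 | 1 | 1
  68 | 00011101101000011011111 | 0 | 1
  69 | 00111011010000110111111 | 0 | 1
  70 | 01110110100001101111111 | 0 | 1
  71 | 11101101000011011111111 | 1 | 0
  72 | 11011010000110111111110 | 1 | 0
  73 | 10110100001101111111100 | 1 | 0
  74 | 01101000011011111111000 | 0 | 1
  75 | 11010000110111111110001 | 1 | 0
  76 | 10100001101111111100010 | 1 | 1
  77 | 01000011011111111000101 | 0 | 0
  78 | 10000110111111110001010 | 1 | 1
  79 | 00001101111111100010101 | 0 | 1
  80 | 00011011111111000101011 | 0 | 0
  81 | 00110111111110001010110 | 0 | 1
  82 | 01101111111100010101101 | 0 | 0
  83 | 11011111111000101011010 | 1 | 0
  84 | 10111111110001010110100 | 1 | 0
  85 | 01111111100010101101000 | 0 | 0
  86 | 11111111000101011010000 | 1 | 0
  87 | 11111110001010110100000 | 1 | 1
  88 | 11111100010101101000001 | 1 | 1
  89 | 11111000101011010000011 | 1 | 1
  90 | 11110001010110100000111 | 1 | 1
  91 | 11100010101101000001111 | 1 | 1
  92 | 11000101011010000011111 | 1 | 0
  93 | 10001010110100000111110 | 1 | 0
  94 | 00010101101000001111100 | 0 | 1
  95 | 00101011010000011111001 | 0 | 1
  96 | 01010110100000111110011 | 0 | 1
  97 | 10101101000001111100111 | 1 | 1
  98 | 01011010000011111001111 | 0 | 0
  99 | 10110100000111110011110 | 1 | 0
 100 | 01101000001111100111100 | 0 | 1
 101 | 11010000011111001111001 | 1 | 0
 102 | 10100000111110011110010 | 1 | 0
 103 | 01000001111100111100100 | 0 | 0
 104 | 10000011111001111001000 | 1 | 1
 105 | 00000111110011110010001 | 0 | 1
 106 | 00001111100111100100011 | 0 | 0
 107 | 00011111001111001000110 | 0 | 0
 108 | 00111110011110010001100 | 0 | 0
 109 | 01111100111100100011000 | 0 | 1
 110 | 11111001111001000110001 | 1 | 0
 111 | 11110011110010001100010 | 1 | 1
 112 | 11100111100100011000101 | 1 | 1
 113 | 11001111001000110001011 | 1 | 1
 114 | 10011110010001100010111 | 1 | 0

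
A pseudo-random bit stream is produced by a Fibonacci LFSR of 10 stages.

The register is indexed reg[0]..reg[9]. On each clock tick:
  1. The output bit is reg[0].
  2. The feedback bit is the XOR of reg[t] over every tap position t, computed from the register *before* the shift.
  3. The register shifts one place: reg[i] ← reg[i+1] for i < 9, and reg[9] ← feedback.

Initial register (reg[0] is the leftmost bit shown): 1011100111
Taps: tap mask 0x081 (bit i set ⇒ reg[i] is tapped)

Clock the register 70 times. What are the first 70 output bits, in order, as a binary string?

1011100111010100111010000011110110111000011000100101001011001101000100

tick  register→output (feedback)
  0  1011100111→1 (0)
  1  0111001110→0 (1)
  2  1110011101→1 (0)
  3  1100111010→1 (1)
  4  1001110101→1 (0)
  5  0011101010→0 (0)
  6  0111010100→0 (1)
  7  1110101001→1 (1)
  8  1101010011→1 (1)
  9  1010100111→1 (0)
 10  0101001110→0 (1)
 11  1010011101→1 (0)
 12  0100111010→0 (0)
 13  1001110100→1 (0)
 14  0011101000→0 (0)
 15  0111010000→0 (0)
 16  1110100000→1 (1)
 17  1101000001→1 (1)
 18  1010000011→1 (1)
 19  0100000111→0 (1)
 20  1000001111→1 (0)
 21  0000011110→0 (1)
 22  0000111101→0 (1)
 23  0001111011→0 (0)
 24  0011110110→0 (1)
 25  0111101101→0 (1)
 26  1111011011→1 (1)
 27  1110110111→1 (0)
 28  1101101110→1 (0)
 29  1011011100→1 (0)
 30  0110111000→0 (0)
 31  1101110000→1 (1)
 32  1011100001→1 (1)
 33  0111000011→0 (0)
 34  1110000110→1 (0)
 35  1100001100→1 (0)
 36  1000011000→1 (1)
 37  0000110001→0 (0)
 38  0001100010→0 (0)
 39  0011000100→0 (1)
 40  0110001001→0 (0)
 41  1100010010→1 (1)
 42  1000100101→1 (0)
 43  0001001010→0 (0)
 44  0010010100→0 (1)
 45  0100101001→0 (0)
 46  1001010010→1 (1)
 47  0010100101→0 (1)
 48  0101001011→0 (0)
 49  1010010110→1 (0)
 50  0100101100→0 (1)
 51  1001011001→1 (1)
 52  0010110011→0 (0)
 53  0101100110→0 (1)
 54  1011001101→1 (0)
 55  0110011010→0 (0)
 56  1100110100→1 (0)
 57  1001101000→1 (1)
 58  0011010001→0 (0)
 59  0110100010→0 (0)
 60  1101000100→1 (0)
 61  1010001000→1 (1)
 62  0100010001→0 (0)
 63  1000100010→1 (1)
 64  0001000101→0 (1)
 65  0010001011→0 (0)
 66  0100010110→0 (1)
 67  1000101101→1 (0)
 68  0001011010→0 (0)
 69  0010110100→0 (1)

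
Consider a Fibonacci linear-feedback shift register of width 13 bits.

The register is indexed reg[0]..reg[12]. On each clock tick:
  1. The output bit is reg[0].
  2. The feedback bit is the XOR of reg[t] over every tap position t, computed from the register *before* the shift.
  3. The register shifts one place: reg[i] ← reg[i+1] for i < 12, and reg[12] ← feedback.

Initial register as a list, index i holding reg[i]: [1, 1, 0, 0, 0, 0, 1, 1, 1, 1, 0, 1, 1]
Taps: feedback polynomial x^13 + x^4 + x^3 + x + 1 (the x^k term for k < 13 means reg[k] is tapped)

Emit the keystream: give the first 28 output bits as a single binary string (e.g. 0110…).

1100001111011011001110000011

step | reg (before) | out | fb
   0 | 1100001111011 | 1 | 0
   1 | 1000011110110 | 1 | 1
   2 | 0000111101101 | 0 | 1
   3 | 0001111011011 | 0 | 0
   4 | 0011110110110 | 0 | 0
   5 | 0111101101100 | 0 | 1
   6 | 1111011011001 | 1 | 1
   7 | 1110110110011 | 1 | 1
   8 | 1101101100111 | 1 | 0
   9 | 1011011001110 | 1 | 0
  10 | 0110110011100 | 0 | 0
  11 | 1101100111000 | 1 | 0
  12 | 1011001110000 | 1 | 0
  13 | 0110011100000 | 0 | 1
  14 | 1100111000001 | 1 | 1
  15 | 1001110000011 | 1 | 1
  16 | 0011100000111 | 0 | 0
  17 | 0111000001110 | 0 | 0
  18 | 1110000011100 | 1 | 0
  19 | 1100000111000 | 1 | 0
  20 | 1000001110000 | 1 | 1
  21 | 0000011100001 | 0 | 0
  22 | 0000111000010 | 0 | 1
  23 | 0001110000101 | 0 | 0
  24 | 0011100001010 | 0 | 0
  25 | 0111000010100 | 0 | 0
  26 | 1110000101000 | 1 | 0
  27 | 1100001010000 | 1 | 0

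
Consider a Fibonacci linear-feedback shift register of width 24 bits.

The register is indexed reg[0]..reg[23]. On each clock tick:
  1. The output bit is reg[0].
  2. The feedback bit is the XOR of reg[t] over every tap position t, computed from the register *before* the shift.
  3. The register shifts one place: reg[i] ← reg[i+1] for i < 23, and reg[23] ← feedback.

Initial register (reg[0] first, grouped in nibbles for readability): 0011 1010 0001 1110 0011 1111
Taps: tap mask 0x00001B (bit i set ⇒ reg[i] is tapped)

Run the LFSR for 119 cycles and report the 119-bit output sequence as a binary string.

00111010000111100011111100111111001100000100101101001011110101100011001100111111101010001111111101000111001100010000111

step | reg (before) | out | fb
   0 | 001110100001111000111111 | 0 | 0
   1 | 011101000011110001111110 | 0 | 0
   2 | 111010000111100011111100 | 1 | 1
   3 | 110100001111000111111001 | 1 | 1
   4 | 101000011110001111110011 | 1 | 1
   5 | 010000111100011111100111 | 0 | 1
   6 | 100001111000111111001111 | 1 | 1
   7 | 000011110001111110011111 | 0 | 1
   8 | 000111100011111100111111 | 0 | 0
   9 | 001111000111111001111110 | 0 | 0
  10 | 011110001111110011111100 | 0 | 1
  11 | 111100011111100111111001 | 1 | 1
  12 | 111000111111001111110011 | 1 | 0
  13 | 110001111110011111100110 | 1 | 0
  14 | 100011111100111111001100 | 1 | 0
  15 | 000111111001111110011000 | 0 | 0
  16 | 001111110011111100110000 | 0 | 0
  17 | 011111100111111001100000 | 0 | 1
  18 | 111111001111110011000001 | 1 | 0
  19 | 111110011111100110000010 | 1 | 0
  20 | 111100111111001100000100 | 1 | 1
  21 | 111001111110011000001001 | 1 | 0
  22 | 110011111100110000010010 | 1 | 1
  23 | 100111111001100000100101 | 1 | 1
  24 | 001111110011000001001011 | 0 | 0
  25 | 011111100110000010010110 | 0 | 1
  26 | 111111001100000100101101 | 1 | 0
  27 | 111110011000001001011010 | 1 | 0
  28 | 111100110000010010110100 | 1 | 1
  29 | 111001100000100101101001 | 1 | 0
  30 | 110011000001001011010010 | 1 | 1
  31 | 100110000010010110100101 | 1 | 1
  32 | 001100000100101101001011 | 0 | 1
  33 | 011000001001011010010111 | 0 | 1
  34 | 110000010010110100101111 | 1 | 0
  35 | 100000100101101001011110 | 1 | 1
  36 | 000001001011010010111101 | 0 | 0
  37 | 000010010110100101111010 | 0 | 1
  38 | 000100101101001011110101 | 0 | 1
  39 | 001001011010010111101011 | 0 | 0
  40 | 010010110100101111010110 | 0 | 0
  41 | 100101101001011110101100 | 1 | 0
  42 | 001011010010111101011000 | 0 | 1
  43 | 010110100101111010110001 | 0 | 1
  44 | 101101001011110101100011 | 1 | 0
  45 | 011010010111101011000110 | 0 | 0
  46 | 110100101111010110001100 | 1 | 1
  47 | 101001011110101100011001 | 1 | 1
  48 | 010010111101011000110011 | 0 | 0
  49 | 100101111010110001100110 | 1 | 0
  50 | 001011110101100011001100 | 0 | 1
  51 | 010111101011000110011001 | 0 | 1
  52 | 101111010110001100110011 | 1 | 1
  53 | 011110101100011001100111 | 0 | 1
  54 | 111101011000110011001111 | 1 | 1
  55 | 111010110001100110011111 | 1 | 1
  56 | 110101100011001100111111 | 1 | 1
  57 | 101011000110011001111111 | 1 | 0
  58 | 010110001100110011111110 | 0 | 1
  59 | 101100011001100111111101 | 1 | 0
  60 | 011000110011001111111010 | 0 | 1
  61 | 110001100110011111110101 | 1 | 0
  62 | 100011001100111111101010 | 1 | 0
  63 | 000110011001111111010100 | 0 | 0
  64 | 001100110011111110101000 | 0 | 1
  65 | 011001100111111101010001 | 0 | 1
  66 | 110011001111111010100011 | 1 | 1
  67 | 100110011111110101000111 | 1 | 1
  68 | 001100111111101010001111 | 0 | 1
  69 | 011001111111010100011111 | 0 | 1
  70 | 110011111110101000111111 | 1 | 1
  71 | 100111111101010001111111 | 1 | 1
  72 | 001111111010100011111111 | 0 | 0
  73 | 011111110101000111111110 | 0 | 1
  74 | 111111101010001111111101 | 1 | 0
  75 | 111111010100011111111010 | 1 | 0
  76 | 111110101000111111110100 | 1 | 0
  77 | 111101010001111111101000 | 1 | 1
  78 | 111010100011111111010001 | 1 | 1
  79 | 110101000111111110100011 | 1 | 1
  80 | 101010001111111101000111 | 1 | 0
  81 | 010100011111111010001110 | 0 | 0
  82 | 101000111111110100011100 | 1 | 1
  83 | 010001111111101000111001 | 0 | 1
  84 | 100011111111010001110011 | 1 | 0
  85 | 000111111110100011100110 | 0 | 0
  86 | 001111111101000111001100 | 0 | 0
  87 | 011111111010001110011000 | 0 | 1
  88 | 111111110100011100110001 | 1 | 0
  89 | 111111101000111001100010 | 1 | 0
  90 | 111111010001110011000100 | 1 | 0
  91 | 111110100011100110001000 | 1 | 0
  92 | 111101000111001100010000 | 1 | 1
  93 | 111010001110011000100001 | 1 | 1
  94 | 110100011100110001000011 | 1 | 1
  95 | 101000111001100010000111 | 1 | 1
  96 | 010001110011000100001111 | 0 | 1
  97 | 100011100110001000011111 | 1 | 0
  98 | 000111001100010000111110 | 0 | 0
  99 | 001110011000100001111100 | 0 | 0
 100 | 011100110001000011111000 | 0 | 0
 101 | 111001100010000111110000 | 1 | 0
 102 | 110011000100001111100000 | 1 | 1
 103 | 100110001000011111000001 | 1 | 1
 104 | 001100010000111110000011 | 0 | 1
 105 | 011000100001111100000111 | 0 | 1
 106 | 110001000011111000001111 | 1 | 0
 107 | 100010000111110000011110 | 1 | 0
 108 | 000100001111100000111100 | 0 | 1
 109 | 001000011111000001111001 | 0 | 0
 110 | 010000111110000011110010 | 0 | 1
 111 | 100001111100000111100101 | 1 | 1
 112 | 000011111000001111001011 | 0 | 1
 113 | 000111110000011110010111 | 0 | 0
 114 | 001111100000111100101110 | 0 | 0
 115 | 011111000001111001011100 | 0 | 1
 116 | 111110000011110010111001 | 1 | 0
 117 | 111100000111100101110010 | 1 | 1
 118 | 111000001111001011100101 | 1 | 0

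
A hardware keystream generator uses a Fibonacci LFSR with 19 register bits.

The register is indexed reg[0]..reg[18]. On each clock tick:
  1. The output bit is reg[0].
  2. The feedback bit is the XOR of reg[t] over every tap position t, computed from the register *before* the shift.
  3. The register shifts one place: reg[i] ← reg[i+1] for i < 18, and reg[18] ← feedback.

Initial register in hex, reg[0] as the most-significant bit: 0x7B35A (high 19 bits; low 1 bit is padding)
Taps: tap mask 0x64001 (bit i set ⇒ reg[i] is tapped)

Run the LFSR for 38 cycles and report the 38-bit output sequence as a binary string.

01111011001101011011010100001000100110

step | reg (before) | out | fb
   0 | 0111101100110101101 | 0 | 1
   1 | 1111011001101011011 | 1 | 0
   2 | 1110110011010110110 | 1 | 1
   3 | 1101100110101101101 | 1 | 0
   4 | 1011001101011011010 | 1 | 1
   5 | 0110011010110110101 | 0 | 0
   6 | 1100110101101101010 | 1 | 0
   7 | 1001101011011010100 | 1 | 0
   8 | 0011010110110101000 | 0 | 0
   9 | 0110101101101010000 | 0 | 1
  10 | 1101011011010100001 | 1 | 0
  11 | 1010110110101000010 | 1 | 0
  12 | 0101101101010000100 | 0 | 0
  13 | 1011011010100001000 | 1 | 1
  14 | 0110110101000010001 | 0 | 0
  15 | 1101101010000100010 | 1 | 0
  16 | 1011010100001000100 | 1 | 1
  17 | 0110101000010001001 | 0 | 1
  18 | 1101010000100010011 | 1 | 0
  19 | 1010100001000100110 | 1 | 0
  20 | 0101000010001001100 | 0 | 0
  21 | 1010000100010011000 | 1 | 0
  22 | 0100001000100110000 | 0 | 1
  23 | 1000010001001100001 | 1 | 0
  24 | 0000100010011000010 | 0 | 1
  25 | 0001000100110000101 | 0 | 1
  26 | 0010001001100001011 | 0 | 0
  27 | 0100010011000010110 | 0 | 0
  28 | 1000100110000101100 | 1 | 1
  29 | 0001001100001011001 | 0 | 0
  30 | 0010011000010110010 | 0 | 0
  31 | 0100110000101100100 | 0 | 0
  32 | 1001100001011001000 | 1 | 1
  33 | 0011000010110010001 | 0 | 0
  34 | 0110000101100100010 | 0 | 1
  35 | 1100001011001000101 | 1 | 0
  36 | 1000010110010001010 | 1 | 0
  37 | 0000101100100010100 | 0 | 1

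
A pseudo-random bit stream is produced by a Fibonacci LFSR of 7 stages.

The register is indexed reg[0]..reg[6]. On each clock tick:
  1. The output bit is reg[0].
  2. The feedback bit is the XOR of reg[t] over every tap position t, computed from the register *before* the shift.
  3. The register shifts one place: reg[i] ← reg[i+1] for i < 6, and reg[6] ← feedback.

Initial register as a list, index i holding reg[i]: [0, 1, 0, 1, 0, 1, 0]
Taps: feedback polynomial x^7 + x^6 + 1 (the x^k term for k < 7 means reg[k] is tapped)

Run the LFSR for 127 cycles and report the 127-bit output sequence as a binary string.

0101010011001110111010010110001101111011010110110010010001110000101111100101011100110100010011110001010000110000010000001111111

step | reg (before) | out | fb
   0 | 0101010 | 0 | 0
   1 | 1010100 | 1 | 1
   2 | 0101001 | 0 | 1
   3 | 1010011 | 1 | 0
   4 | 0100110 | 0 | 0
   5 | 1001100 | 1 | 1
   6 | 0011001 | 0 | 1
   7 | 0110011 | 0 | 1
   8 | 1100111 | 1 | 0
   9 | 1001110 | 1 | 1
  10 | 0011101 | 0 | 1
  11 | 0111011 | 0 | 1
  12 | 1110111 | 1 | 0
  13 | 1101110 | 1 | 1
  14 | 1011101 | 1 | 0
  15 | 0111010 | 0 | 0
  16 | 1110100 | 1 | 1
  17 | 1101001 | 1 | 0
  18 | 1010010 | 1 | 1
  19 | 0100101 | 0 | 1
  20 | 1001011 | 1 | 0
  21 | 0010110 | 0 | 0
  22 | 0101100 | 0 | 0
  23 | 1011000 | 1 | 1
  24 | 0110001 | 0 | 1
  25 | 1100011 | 1 | 0
  26 | 1000110 | 1 | 1
  27 | 0001101 | 0 | 1
  28 | 0011011 | 0 | 1
  29 | 0110111 | 0 | 1
  30 | 1101111 | 1 | 0
  31 | 1011110 | 1 | 1
  32 | 0111101 | 0 | 1
  33 | 1111011 | 1 | 0
  34 | 1110110 | 1 | 1
  35 | 1101101 | 1 | 0
  36 | 1011010 | 1 | 1
  37 | 0110101 | 0 | 1
  38 | 1101011 | 1 | 0
  39 | 1010110 | 1 | 1
  40 | 0101101 | 0 | 1
  41 | 1011011 | 1 | 0
  42 | 0110110 | 0 | 0
  43 | 1101100 | 1 | 1
  44 | 1011001 | 1 | 0
  45 | 0110010 | 0 | 0
  46 | 1100100 | 1 | 1
  47 | 1001001 | 1 | 0
  48 | 0010010 | 0 | 0
  49 | 0100100 | 0 | 0
  50 | 1001000 | 1 | 1
  51 | 0010001 | 0 | 1
  52 | 0100011 | 0 | 1
  53 | 1000111 | 1 | 0
  54 | 0001110 | 0 | 0
  55 | 0011100 | 0 | 0
  56 | 0111000 | 0 | 0
  57 | 1110000 | 1 | 1
  58 | 1100001 | 1 | 0
  59 | 1000010 | 1 | 1
  60 | 0000101 | 0 | 1
  61 | 0001011 | 0 | 1
  62 | 0010111 | 0 | 1
  63 | 0101111 | 0 | 1
  64 | 1011111 | 1 | 0
  65 | 0111110 | 0 | 0
  66 | 1111100 | 1 | 1
  67 | 1111001 | 1 | 0
  68 | 1110010 | 1 | 1
  69 | 1100101 | 1 | 0
  70 | 1001010 | 1 | 1
  71 | 0010101 | 0 | 1
  72 | 0101011 | 0 | 1
  73 | 1010111 | 1 | 0
  74 | 0101110 | 0 | 0
  75 | 1011100 | 1 | 1
  76 | 0111001 | 0 | 1
  77 | 1110011 | 1 | 0
  78 | 1100110 | 1 | 1
  79 | 1001101 | 1 | 0
  80 | 0011010 | 0 | 0
  81 | 0110100 | 0 | 0
  82 | 1101000 | 1 | 1
  83 | 1010001 | 1 | 0
  84 | 0100010 | 0 | 0
  85 | 1000100 | 1 | 1
  86 | 0001001 | 0 | 1
  87 | 0010011 | 0 | 1
  88 | 0100111 | 0 | 1
  89 | 1001111 | 1 | 0
  90 | 0011110 | 0 | 0
  91 | 0111100 | 0 | 0
  92 | 1111000 | 1 | 1
  93 | 1110001 | 1 | 0
  94 | 1100010 | 1 | 1
  95 | 1000101 | 1 | 0
  96 | 0001010 | 0 | 0
  97 | 0010100 | 0 | 0
  98 | 0101000 | 0 | 0
  99 | 1010000 | 1 | 1
 100 | 0100001 | 0 | 1
 101 | 1000011 | 1 | 0
 102 | 0000110 | 0 | 0
 103 | 0001100 | 0 | 0
 104 | 0011000 | 0 | 0
 105 | 0110000 | 0 | 0
 106 | 1100000 | 1 | 1
 107 | 1000001 | 1 | 0
 108 | 0000010 | 0 | 0
 109 | 0000100 | 0 | 0
 110 | 0001000 | 0 | 0
 111 | 0010000 | 0 | 0
 112 | 0100000 | 0 | 0
 113 | 1000000 | 1 | 1
 114 | 0000001 | 0 | 1
 115 | 0000011 | 0 | 1
 116 | 0000111 | 0 | 1
 117 | 0001111 | 0 | 1
 118 | 0011111 | 0 | 1
 119 | 0111111 | 0 | 1
 120 | 1111111 | 1 | 0
 121 | 1111110 | 1 | 1
 122 | 1111101 | 1 | 0
 123 | 1111010 | 1 | 1
 124 | 1110101 | 1 | 0
 125 | 1101010 | 1 | 1
 126 | 1010101 | 1 | 0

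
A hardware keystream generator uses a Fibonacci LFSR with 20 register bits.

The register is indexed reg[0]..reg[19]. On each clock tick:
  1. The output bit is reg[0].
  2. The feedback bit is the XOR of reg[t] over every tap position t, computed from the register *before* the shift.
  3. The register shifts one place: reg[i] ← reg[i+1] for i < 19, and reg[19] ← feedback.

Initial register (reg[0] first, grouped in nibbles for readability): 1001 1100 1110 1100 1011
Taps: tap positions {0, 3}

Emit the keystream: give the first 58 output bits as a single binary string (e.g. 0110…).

tick  register→output (feedback)
  0  10011100111011001011→1 (0)
  1  00111001110110010110→0 (1)
  2  01110011101100101101→0 (1)
  3  11100111011001011011→1 (1)
  4  11001110110010110111→1 (1)
  5  10011101100101101111→1 (0)
  6  00111011001011011110→0 (1)
  7  01110110010110111101→0 (1)
  8  11101100101101111011→1 (1)
  9  11011001011011110111→1 (0)
 10  10110010110111101110→1 (0)
 11  01100101101111011100→0 (0)
 12  11001011011110111000→1 (1)
 13  10010110111101110001→1 (0)
 14  00101101111011100010→0 (0)
 15  01011011110111000100→0 (1)
 16  10110111101110001001→1 (0)
 17  01101111011100010010→0 (0)
 18  11011110111000100100→1 (0)
 19  10111101110001001000→1 (0)
 20  01111011100010010000→0 (1)
 21  11110111000100100001→1 (0)
 22  11101110001001000010→1 (1)
 23  11011100010010000101→1 (0)
 24  10111000100100001010→1 (0)
 25  01110001001000010100→0 (1)
 26  11100010010000101001→1 (1)
 27  11000100100001010011→1 (1)
 28  10001001000010100111→1 (1)
 29  00010010000101001111→0 (1)
 30  00100100001010011111→0 (0)
 31  01001000010100111110→0 (0)
 32  10010000101001111100→1 (0)
 33  00100001010011111000→0 (0)
 34  01000010100111110000→0 (0)
 35  10000101001111100000→1 (1)
 36  00001010011111000001→0 (0)
 37  00010100111110000010→0 (1)
 38  00101001111100000101→0 (0)
 39  01010011111000001010→0 (1)
 40  10100111110000010101→1 (1)
 41  01001111100000101011→0 (0)
 42  10011111000001010110→1 (0)
 43  00111110000010101100→0 (1)
 44  01111100000101011001→0 (1)
 45  11111000001010110011→1 (0)
 46  11110000010101100110→1 (0)
 47  11100000101011001100→1 (1)
 48  11000001010110011001→1 (1)
 49  10000010101100110011→1 (1)
 50  00000101011001100111→0 (0)
 51  00001010110011001110→0 (0)
 52  00010101100110011100→0 (1)
 53  00101011001100111001→0 (0)
 54  01010110011001110010→0 (1)
 55  10101100110011100101→1 (1)
 56  01011001100111001011→0 (1)
 57  10110011001110010111→1 (0)

1001110011101100101101111011100010010000101001111100000101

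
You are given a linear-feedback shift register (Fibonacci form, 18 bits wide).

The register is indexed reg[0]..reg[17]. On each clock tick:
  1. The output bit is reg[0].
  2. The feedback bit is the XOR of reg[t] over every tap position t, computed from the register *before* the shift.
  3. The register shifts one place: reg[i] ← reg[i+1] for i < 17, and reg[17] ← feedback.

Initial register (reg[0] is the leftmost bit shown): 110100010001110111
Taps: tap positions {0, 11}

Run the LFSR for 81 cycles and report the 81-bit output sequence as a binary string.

tick  register→output (feedback)
  0  110100010001110111→1 (0)
  1  101000100011101110→1 (0)
  2  010001000111011100→0 (1)
  3  100010001110111001→1 (1)
  4  000100011101110011→0 (1)
  5  001000111011100111→0 (1)
  6  010001110111001111→0 (1)
  7  100011101110011111→1 (1)
  8  000111011100111111→0 (0)
  9  001110111001111110→0 (1)
 10  011101110011111101→0 (1)
 11  111011100111111011→1 (0)
 12  110111001111110110→1 (0)
 13  101110011111101100→1 (0)
 14  011100111111011000→0 (1)
 15  111001111110110001→1 (1)
 16  110011111101100011→1 (0)
 17  100111111011000110→1 (0)
 18  001111110110001100→0 (0)
 19  011111101100011000→0 (0)
 20  111111011000110000→1 (1)
 21  111110110001100001→1 (0)
 22  111101100011000010→1 (0)
 23  111011000110000100→1 (1)
 24  110110001100001001→1 (1)
 25  101100011000010011→1 (1)
 26  011000110000100111→0 (0)
 27  110001100001001110→1 (0)
 28  100011000010011100→1 (1)
 29  000110000100111001→0 (0)
 30  001100001001110010→0 (1)
 31  011000010011100101→0 (1)
 32  110000100111001011→1 (0)
 33  100001001110010110→1 (1)
 34  000010011100101101→0 (0)
 35  000100111001011010→0 (1)
 36  001001110010110101→0 (0)
 37  010011100101101010→0 (1)
 38  100111001011010101→1 (0)
 39  001110010110101010→0 (0)
 40  011100101101010100→0 (1)
 41  111001011010101001→1 (1)
 42  110010110101010011→1 (0)
 43  100101101010100110→1 (1)
 44  001011010101001101→0 (1)
 45  010110101010011011→0 (0)
 46  101101010100110110→1 (1)
 47  011010101001101101→0 (1)
 48  110101010011011011→1 (0)
 49  101010100110110110→1 (1)
 50  010101001101101101→0 (1)
 51  101010011011011011→1 (0)
 52  010100110110110110→0 (0)
 53  101001101101101100→1 (0)
 54  010011011011011000→0 (1)
 55  100110110110110001→1 (1)
 56  001101101101100011→0 (1)
 57  011011011011000111→0 (1)
 58  110110110110001111→1 (1)
 59  101101101100011111→1 (1)
 60  011011011000111111→0 (0)
 61  110110110001111110→1 (0)
 62  101101100011111100→1 (0)
 63  011011000111111000→0 (1)
 64  110110001111110001→1 (0)
 65  101100011111100010→1 (0)
 66  011000111111000100→0 (1)
 67  110001111110001001→1 (1)
 68  100011111100010011→1 (1)
 69  000111111000100111→0 (0)
 70  001111110001001110→0 (1)
 71  011111100010011101→0 (0)
 72  111111000100111010→1 (1)
 73  111110001001110101→1 (0)
 74  111100010011101010→1 (0)
 75  111000100111010100→1 (0)
 76  110001001110101000→1 (1)
 77  100010011101010001→1 (0)
 78  000100111010100010→0 (0)
 79  001001110101000100→0 (1)
 80  010011101010001001→0 (0)

110100010001110111001111110110001100001001110010110101010011011011011000111111000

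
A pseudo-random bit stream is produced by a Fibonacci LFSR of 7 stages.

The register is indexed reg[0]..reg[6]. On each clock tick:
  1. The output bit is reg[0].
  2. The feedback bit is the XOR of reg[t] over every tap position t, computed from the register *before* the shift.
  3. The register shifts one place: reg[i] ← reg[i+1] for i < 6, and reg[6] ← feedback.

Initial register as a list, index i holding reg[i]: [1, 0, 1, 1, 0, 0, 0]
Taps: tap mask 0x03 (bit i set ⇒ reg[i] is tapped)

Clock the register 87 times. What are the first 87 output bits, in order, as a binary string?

tick  register→output (feedback)
  0  1011000→1 (1)
  1  0110001→0 (1)
  2  1100011→1 (0)
  3  1000110→1 (1)
  4  0001101→0 (0)
  5  0011010→0 (0)
  6  0110100→0 (1)
  7  1101001→1 (0)
  8  1010010→1 (1)
  9  0100101→0 (1)
 10  1001011→1 (1)
 11  0010111→0 (0)
 12  0101110→0 (1)
 13  1011101→1 (1)
 14  0111011→0 (1)
 15  1110111→1 (0)
 16  1101110→1 (0)
 17  1011100→1 (1)
 18  0111001→0 (1)
 19  1110011→1 (0)
 20  1100110→1 (0)
 21  1001100→1 (1)
 22  0011001→0 (0)
 23  0110010→0 (1)
 24  1100101→1 (0)
 25  1001010→1 (1)
 26  0010101→0 (0)
 27  0101010→0 (1)
 28  1010101→1 (1)
 29  0101011→0 (1)
 30  1010111→1 (1)
 31  0101111→0 (1)
 32  1011111→1 (1)
 33  0111111→0 (1)
 34  1111111→1 (0)
 35  1111110→1 (0)
 36  1111100→1 (0)
 37  1111000→1 (0)
 38  1110000→1 (0)
 39  1100000→1 (0)
 40  1000000→1 (1)
 41  0000001→0 (0)
 42  0000010→0 (0)
 43  0000100→0 (0)
 44  0001000→0 (0)
 45  0010000→0 (0)
 46  0100000→0 (1)
 47  1000001→1 (1)
 48  0000011→0 (0)
 49  0000110→0 (0)
 50  0001100→0 (0)
 51  0011000→0 (0)
 52  0110000→0 (1)
 53  1100001→1 (0)
 54  1000010→1 (1)
 55  0000101→0 (0)
 56  0001010→0 (0)
 57  0010100→0 (0)
 58  0101000→0 (1)
 59  1010001→1 (1)
 60  0100011→0 (1)
 61  1000111→1 (1)
 62  0001111→0 (0)
 63  0011110→0 (0)
 64  0111100→0 (1)
 65  1111001→1 (0)
 66  1110010→1 (0)
 67  1100100→1 (0)
 68  1001000→1 (1)
 69  0010001→0 (0)
 70  0100010→0 (1)
 71  1000101→1 (1)
 72  0001011→0 (0)
 73  0010110→0 (0)
 74  0101100→0 (1)
 75  1011001→1 (1)
 76  0110011→0 (1)
 77  1100111→1 (0)
 78  1001110→1 (1)
 79  0011101→0 (0)
 80  0111010→0 (1)
 81  1110101→1 (0)
 82  1101010→1 (0)
 83  1010100→1 (1)
 84  0101001→0 (1)
 85  1010011→1 (1)
 86  0100111→0 (1)

101100011010010111011100110010101011111110000001000001100001010001111001000101100111010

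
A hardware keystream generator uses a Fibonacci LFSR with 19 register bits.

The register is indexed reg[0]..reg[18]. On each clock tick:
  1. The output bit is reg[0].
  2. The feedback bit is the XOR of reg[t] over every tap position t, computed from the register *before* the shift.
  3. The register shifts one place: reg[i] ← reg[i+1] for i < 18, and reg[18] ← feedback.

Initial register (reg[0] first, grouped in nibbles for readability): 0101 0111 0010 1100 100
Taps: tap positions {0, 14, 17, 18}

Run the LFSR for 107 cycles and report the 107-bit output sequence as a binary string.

tick  register→output (feedback)
  0  0101011100101100100→0 (0)
  1  1010111001011001000→1 (1)
  2  0101110010110010001→0 (0)
  3  1011100101100100010→1 (0)
  4  0111001011001000100→0 (0)
  5  1110010110010001000→1 (1)
  6  1100101100100010001→1 (1)
  7  1001011001000100011→1 (1)
  8  0010110010001000111→0 (0)
  9  0101100100010001110→0 (1)
 10  1011001000100011101→1 (1)
 11  0110010001000111011→0 (1)
 12  1100100010001110111→1 (0)
 13  1001000100011101110→1 (0)
 14  0010001000111011100→0 (1)
 15  0100010001110111001→0 (0)
 16  1000100011101110010→1 (1)
 17  0001000111011100101→0 (1)
 18  0010001110111001011→0 (0)
 19  0100011101110010110→0 (0)
 20  1000111011100101100→1 (1)
 21  0001110111001011001→0 (0)
 22  0011101110010110010→0 (0)
 23  0111011100101100100→0 (0)
 24  1110111001011001000→1 (1)
 25  1101110010110010001→1 (1)
 26  1011100101100100011→1 (1)
 27  0111001011001000111→0 (0)
 28  1110010110010001110→1 (0)
 29  1100101100100011100→1 (0)
 30  1001011001000111000→1 (0)
 31  0010110010001110000→0 (1)
 32  0101100100011100001→0 (1)
 33  1011001000111000011→1 (1)
 34  0110010001110000111→0 (0)
 35  1100100011100001110→1 (0)
 36  1001000111000011100→1 (0)
 37  0010001110000111000→0 (1)
 38  0100011100001110001→0 (0)
 39  1000111000011100010→1 (0)
 40  0001110000111000100→0 (0)
 41  0011100001110001000→0 (0)
 42  0111000011100010000→0 (1)
 43  1110000111000100001→1 (0)
 44  1100001110001000010→1 (0)
 45  1000011100010000100→1 (1)
 46  0000111000100001001→0 (1)
 47  0001110001000010011→0 (1)
 48  0011100010000100111→0 (0)
 49  0111000100001001110→0 (1)
 50  1110001000010011101→1 (1)
 51  1100010000100111011→1 (0)
 52  1000100001001110110→1 (1)
 53  0001000010011101101→0 (1)
 54  0010000100111011011→0 (1)
 55  0100001001110110111→0 (1)
 56  1000010011101101111→1 (1)
 57  0000100111011011111→0 (1)
 58  0001001110110111111→0 (1)
 59  0010011101101111111→0 (1)
 60  0100111011011111111→0 (1)
 61  1001110110111111111→1 (0)
 62  0011101101111111110→0 (0)
 63  0111011011111111100→0 (1)
 64  1110110111111111001→1 (1)
 65  1101101111111110011→1 (0)
 66  1011011111111100110→1 (0)
 67  0110111111111001100→0 (0)
 68  1101111111110011000→1 (0)
 69  1011111111100110000→1 (0)
 70  0111111111001100000→0 (0)
 71  1111111110011000000→1 (1)
 72  1111111100110000001→1 (0)
 73  1111111001100000010→1 (0)
 74  1111110011000000100→1 (1)
 75  1111100110000001001→1 (0)
 76  1111001100000010010→1 (1)
 77  1110011000000100101→1 (0)
 78  1100110000001001010→1 (0)
 79  1001100000010010100→1 (0)
 80  0011000000100101000→0 (0)
 81  0110000001001010000→0 (1)
 82  1100000010010100001→1 (0)
 83  1000000100101000010→1 (0)
 84  0000001001010000100→0 (0)
 85  0000010010100001000→0 (0)
 86  0000100101000010000→0 (1)
 87  0001001010000100001→0 (1)
 88  0010010100001000011→0 (0)
 89  0100101000010000110→0 (1)
 90  1001010000100001101→1 (0)
 91  0010100001000011010→0 (0)
 92  0101000010000110100→0 (1)
 93  1010000100001101001→1 (0)
 94  0100001000011010010→0 (0)
 95  1000010000110100100→1 (1)
 96  0000100001101001001→0 (1)
 97  0001000011010010011→0 (1)
 98  0010000110100100111→0 (0)
 99  0100001101001001110→0 (1)
100  1000011010010011101→1 (1)
101  0000110100100111011→0 (1)
102  0001101001001110111→0 (1)
103  0011010010011101111→0 (0)
104  0110100100111011110→0 (0)
105  1101001001110111100→1 (0)
106  1010010011101111000→1 (0)

01010111001011001000100011101110010110010001110000111000100001001110110111111111001100000010010100001000011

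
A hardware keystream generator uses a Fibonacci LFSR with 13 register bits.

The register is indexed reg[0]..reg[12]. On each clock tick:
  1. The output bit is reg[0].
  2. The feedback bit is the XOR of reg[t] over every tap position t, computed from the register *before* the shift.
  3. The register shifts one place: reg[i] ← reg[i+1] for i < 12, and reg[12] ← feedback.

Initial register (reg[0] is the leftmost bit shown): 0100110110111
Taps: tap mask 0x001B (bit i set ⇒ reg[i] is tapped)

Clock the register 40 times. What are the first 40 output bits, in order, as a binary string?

tick  register→output (feedback)
  0  0100110110111→0 (0)
  1  1001101101110→1 (1)
  2  0011011011101→0 (1)
  3  0110110111011→0 (0)
  4  1101101110110→1 (0)
  5  1011011101100→1 (0)
  6  0110111011000→0 (0)
  7  1101110110000→1 (0)
  8  1011101100000→1 (1)
  9  0111011000001→0 (0)
 10  1110110000010→1 (1)
 11  1101100000101→1 (0)
 12  1011000001010→1 (0)
 13  0110000010100→0 (1)
 14  1100000101001→1 (0)
 15  1000001010010→1 (1)
 16  0000010100101→0 (0)
 17  0000101001010→0 (1)
 18  0001010010101→0 (1)
 19  0010100101011→0 (1)
 20  0101001010111→0 (0)
 21  1010010101110→1 (1)
 22  0100101011101→0 (0)
 23  1001010111010→1 (0)
 24  0010101110100→0 (1)
 25  0101011101001→0 (0)
 26  1010111010010→1 (0)
 27  0101110100100→0 (1)
 28  1011101001001→1 (1)
 29  0111010010011→0 (0)
 30  1110100100110→1 (1)
 31  1101001001101→1 (1)
 32  1010010011011→1 (1)
 33  0100100110111→0 (0)
 34  1001001101110→1 (0)
 35  0010011011100→0 (0)
 36  0100110111000→0 (0)
 37  1001101110000→1 (1)
 38  0011011100001→0 (1)
 39  0110111000011→0 (0)

0100110110111011000001010010101110100100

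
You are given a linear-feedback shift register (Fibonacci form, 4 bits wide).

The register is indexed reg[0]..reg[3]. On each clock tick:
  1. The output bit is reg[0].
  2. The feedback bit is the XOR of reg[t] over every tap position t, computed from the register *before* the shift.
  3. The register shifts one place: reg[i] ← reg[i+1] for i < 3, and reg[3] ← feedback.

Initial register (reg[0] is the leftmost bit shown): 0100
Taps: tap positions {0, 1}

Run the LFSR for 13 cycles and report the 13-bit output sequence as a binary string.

0100110101111

tick  register→output (feedback)
  0  0100→0 (1)
  1  1001→1 (1)
  2  0011→0 (0)
  3  0110→0 (1)
  4  1101→1 (0)
  5  1010→1 (1)
  6  0101→0 (1)
  7  1011→1 (1)
  8  0111→0 (1)
  9  1111→1 (0)
 10  1110→1 (0)
 11  1100→1 (0)
 12  1000→1 (1)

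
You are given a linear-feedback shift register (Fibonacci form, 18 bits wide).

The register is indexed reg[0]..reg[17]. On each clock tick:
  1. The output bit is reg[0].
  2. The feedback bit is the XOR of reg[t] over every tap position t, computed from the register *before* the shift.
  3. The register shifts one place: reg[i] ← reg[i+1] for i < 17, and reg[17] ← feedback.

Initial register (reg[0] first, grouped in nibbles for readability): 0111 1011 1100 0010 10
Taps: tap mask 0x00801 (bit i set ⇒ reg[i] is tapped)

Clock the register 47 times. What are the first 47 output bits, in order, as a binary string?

01111011110000101001101111000111001010001010000

tick  register→output (feedback)
  0  011110111100001010→0 (0)
  1  111101111000010100→1 (1)
  2  111011110000101001→1 (1)
  3  110111100001010011→1 (0)
  4  101111000010100110→1 (1)
  5  011110000101001101→0 (1)
  6  111100001010011011→1 (1)
  7  111000010100110111→1 (1)
  8  110000101001101111→1 (0)
  9  100001010011011110→1 (0)
 10  000010100110111100→0 (0)
 11  000101001101111000→0 (1)
 12  001010011011110001→0 (1)
 13  010100110111100011→0 (1)
 14  101001101111000111→1 (0)
 15  010011011110001110→0 (0)
 16  100110111100011100→1 (1)
 17  001101111000111001→0 (0)
 18  011011110001110010→0 (1)
 19  110111100011100101→1 (0)
 20  101111000111001010→1 (0)
 21  011110001110010100→0 (0)
 22  111100011100101000→1 (1)
 23  111000111001010001→1 (0)
 24  110001110010100010→1 (1)
 25  100011100101000101→1 (0)
 26  000111001010001010→0 (0)
 27  001110010100010100→0 (0)
 28  011100101000101000→0 (0)
 29  111001010001010000→1 (0)
 30  110010100010100000→1 (1)
 31  100101000101000001→1 (0)
 32  001010001010000010→0 (0)
 33  010100010100000100→0 (0)
 34  101000101000001000→1 (1)
 35  010001010000010001→0 (0)
 36  100010100000100010→1 (1)
 37  000101000001000101→0 (1)
 38  001010000010001011→0 (0)
 39  010100000100010110→0 (0)
 40  101000001000101100→1 (1)
 41  010000010001011001→0 (1)
 42  100000100010110011→1 (1)
 43  000001000101100111→0 (1)
 44  000010001011001111→0 (1)
 45  000100010110011111→0 (0)
 46  001000101100111110→0 (0)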